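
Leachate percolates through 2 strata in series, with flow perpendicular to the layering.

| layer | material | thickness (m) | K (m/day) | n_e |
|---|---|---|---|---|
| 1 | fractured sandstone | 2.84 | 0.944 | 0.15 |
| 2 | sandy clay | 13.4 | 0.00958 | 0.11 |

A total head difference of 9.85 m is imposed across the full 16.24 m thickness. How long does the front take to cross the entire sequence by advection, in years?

0.740

With flow normal to the layers, continuity requires the same specific discharge q through every layer.
Σ(b_i/K_i) = 2.84/0.944 + 13.4/0.00958 = 1402 d.
q = Δh / Σ(b_i/K_i) = 9.85 / 1402 = 0.007027 m/day.
In each layer the seepage velocity is v_i = q/n_i, so the layer transit time is t_i = b_i·n_i / q:
  layer 1 (fractured sandstone): t_1 = 2.84 × 0.15 / 0.007027 = 60.62 d
  layer 2 (sandy clay): t_2 = 13.4 × 0.11 / 0.007027 = 209.8 d
Total t = Σ t_i = 270.4 days = 0.7403 years.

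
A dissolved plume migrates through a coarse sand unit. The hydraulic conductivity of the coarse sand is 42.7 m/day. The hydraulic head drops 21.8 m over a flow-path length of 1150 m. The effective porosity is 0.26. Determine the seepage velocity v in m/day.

3.11

Hydraulic gradient i = Δh / L = 21.8 / 1150 = 0.01896.
Darcy flux q = K · i = 42.70 × 0.01896 = 0.8094 m/day.
Seepage velocity v = q / n_e = 0.8094 / 0.26 = 3.113 m/day.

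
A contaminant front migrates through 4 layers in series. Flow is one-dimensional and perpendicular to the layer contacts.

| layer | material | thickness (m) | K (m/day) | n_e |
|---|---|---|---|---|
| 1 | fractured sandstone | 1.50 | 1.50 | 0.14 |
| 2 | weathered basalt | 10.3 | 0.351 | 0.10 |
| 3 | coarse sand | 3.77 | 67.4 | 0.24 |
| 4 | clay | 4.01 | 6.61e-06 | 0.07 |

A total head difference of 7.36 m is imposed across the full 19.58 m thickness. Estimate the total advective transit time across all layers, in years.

547

With flow normal to the layers, continuity requires the same specific discharge q through every layer.
Σ(b_i/K_i) = 1.50/1.50 + 10.3/0.351 + 3.77/67.4 + 4.01/6.61e-06 = 6.067e+05 d.
q = Δh / Σ(b_i/K_i) = 7.36 / 6.067e+05 = 1.213e-05 m/day.
In each layer the seepage velocity is v_i = q/n_i, so the layer transit time is t_i = b_i·n_i / q:
  layer 1 (fractured sandstone): t_1 = 1.50 × 0.14 / 1.213e-05 = 17310 d
  layer 2 (weathered basalt): t_2 = 10.3 × 0.10 / 1.213e-05 = 84903 d
  layer 3 (coarse sand): t_3 = 3.77 × 0.24 / 1.213e-05 = 74583 d
  layer 4 (clay): t_4 = 4.01 × 0.07 / 1.213e-05 = 23138 d
Total t = Σ t_i = 1.999e+05 days = 547.4 years.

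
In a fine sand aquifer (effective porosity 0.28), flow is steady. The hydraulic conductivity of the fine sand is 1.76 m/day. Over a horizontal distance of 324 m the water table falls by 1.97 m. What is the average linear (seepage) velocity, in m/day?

Hydraulic gradient i = Δh / L = 1.97 / 324 = 0.006080.
Darcy flux q = K · i = 1.760 × 0.006080 = 0.01070 m/day.
Seepage velocity v = q / n_e = 0.01070 / 0.28 = 0.03822 m/day.

0.0382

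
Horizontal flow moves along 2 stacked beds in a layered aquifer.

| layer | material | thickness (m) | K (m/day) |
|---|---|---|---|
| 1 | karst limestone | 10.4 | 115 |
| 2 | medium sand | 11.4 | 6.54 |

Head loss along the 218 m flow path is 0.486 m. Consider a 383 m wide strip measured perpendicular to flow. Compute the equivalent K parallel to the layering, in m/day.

58.3

Flow is parallel to layering, so each bed carries its own Darcy discharge and the transmissivities add.
Σ(K_i·b_i) = 115×10.4 + 6.54×11.4 = 1271 m²/day.
Total thickness b = 21.80 m, so K_eq = Σ(K_i·b_i)/b = 58.28 m/day.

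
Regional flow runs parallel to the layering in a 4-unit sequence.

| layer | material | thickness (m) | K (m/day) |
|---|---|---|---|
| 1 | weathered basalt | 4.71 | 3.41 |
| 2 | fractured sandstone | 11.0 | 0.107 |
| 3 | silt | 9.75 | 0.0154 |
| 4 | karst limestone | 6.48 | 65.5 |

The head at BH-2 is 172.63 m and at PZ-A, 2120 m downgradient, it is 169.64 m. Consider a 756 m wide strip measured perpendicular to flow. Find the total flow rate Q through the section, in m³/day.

Flow is parallel to layering, so each bed carries its own Darcy discharge and the transmissivities add.
Σ(K_i·b_i) = 3.41×4.71 + 0.107×11.0 + 0.0154×9.75 + 65.5×6.48 = 441.8 m²/day.
Hydraulic gradient i = (172.63 − 169.64) / 2120 = 2.99 / 2120 = 0.001410.
Q = Σ(K_i·b_i) · W · i = 441.8 × 756 × 0.001410 = 471.1 m³/day.

471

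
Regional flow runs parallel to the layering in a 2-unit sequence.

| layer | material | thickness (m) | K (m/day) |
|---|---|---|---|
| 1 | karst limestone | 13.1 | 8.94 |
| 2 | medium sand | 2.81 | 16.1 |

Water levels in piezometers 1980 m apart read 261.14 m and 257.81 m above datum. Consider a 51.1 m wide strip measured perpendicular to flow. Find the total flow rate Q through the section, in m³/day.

14.0

Flow is parallel to layering, so each bed carries its own Darcy discharge and the transmissivities add.
Σ(K_i·b_i) = 8.94×13.1 + 16.1×2.81 = 162.4 m²/day.
Hydraulic gradient i = (261.14 − 257.81) / 1980 = 3.33 / 1980 = 0.001682.
Q = Σ(K_i·b_i) · W · i = 162.4 × 51.1 × 0.001682 = 13.95 m³/day.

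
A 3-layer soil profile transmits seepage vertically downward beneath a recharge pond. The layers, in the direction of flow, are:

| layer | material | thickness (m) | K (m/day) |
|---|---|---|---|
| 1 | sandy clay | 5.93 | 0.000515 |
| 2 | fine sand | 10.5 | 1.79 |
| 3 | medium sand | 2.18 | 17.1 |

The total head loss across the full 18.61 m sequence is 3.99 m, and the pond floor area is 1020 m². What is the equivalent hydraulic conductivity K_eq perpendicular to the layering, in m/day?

0.00162

Flow is perpendicular to layering, so the layers act in series and the equivalent K is the thickness-weighted harmonic mean.
Total thickness L = 5.93 + 10.5 + 2.18 = 18.61 m.
Σ(b_i/K_i) = 5.93/0.000515 + 10.5/1.79 + 2.18/17.1 = 11521 d.
K_eq = L / Σ(b_i/K_i) = 18.61 / 11521 = 0.001615 m/day.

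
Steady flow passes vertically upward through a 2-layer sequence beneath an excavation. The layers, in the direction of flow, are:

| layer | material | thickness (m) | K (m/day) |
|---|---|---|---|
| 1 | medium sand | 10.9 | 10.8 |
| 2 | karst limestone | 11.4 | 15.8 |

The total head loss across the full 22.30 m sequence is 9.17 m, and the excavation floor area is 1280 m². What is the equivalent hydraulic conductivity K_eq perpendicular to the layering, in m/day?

Flow is perpendicular to layering, so the layers act in series and the equivalent K is the thickness-weighted harmonic mean.
Total thickness L = 10.9 + 11.4 = 22.30 m.
Σ(b_i/K_i) = 10.9/10.8 + 11.4/15.8 = 1.731 d.
K_eq = L / Σ(b_i/K_i) = 22.30 / 1.731 = 12.88 m/day.

12.9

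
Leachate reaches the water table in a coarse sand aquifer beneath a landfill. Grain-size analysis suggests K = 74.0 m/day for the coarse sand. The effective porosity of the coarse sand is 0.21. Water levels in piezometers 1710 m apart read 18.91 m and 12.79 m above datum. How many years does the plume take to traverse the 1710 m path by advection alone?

Hydraulic gradient i = (18.91 − 12.79) / 1710 = 6.12 / 1710 = 0.003579.
Darcy flux q = K · i = 74.00 × 0.003579 = 0.2648 m/day.
Seepage velocity v = q / n_e = 0.2648 / 0.21 = 1.261 m/day.
Travel time t = L / v = 1710 / 1.261 = 1356 days = 3.712 years.

3.71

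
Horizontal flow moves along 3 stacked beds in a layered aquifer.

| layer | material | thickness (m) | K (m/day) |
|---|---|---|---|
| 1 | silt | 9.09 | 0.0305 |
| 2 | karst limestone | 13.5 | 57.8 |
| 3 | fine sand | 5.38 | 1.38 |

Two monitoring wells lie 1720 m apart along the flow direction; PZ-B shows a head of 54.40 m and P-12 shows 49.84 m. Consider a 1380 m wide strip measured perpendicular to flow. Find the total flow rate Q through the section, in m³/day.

Flow is parallel to layering, so each bed carries its own Darcy discharge and the transmissivities add.
Σ(K_i·b_i) = 0.0305×9.09 + 57.8×13.5 + 1.38×5.38 = 788.0 m²/day.
Hydraulic gradient i = (54.40 − 49.84) / 1720 = 4.56 / 1720 = 0.002651.
Q = Σ(K_i·b_i) · W · i = 788.0 × 1380 × 0.002651 = 2883 m³/day.

2880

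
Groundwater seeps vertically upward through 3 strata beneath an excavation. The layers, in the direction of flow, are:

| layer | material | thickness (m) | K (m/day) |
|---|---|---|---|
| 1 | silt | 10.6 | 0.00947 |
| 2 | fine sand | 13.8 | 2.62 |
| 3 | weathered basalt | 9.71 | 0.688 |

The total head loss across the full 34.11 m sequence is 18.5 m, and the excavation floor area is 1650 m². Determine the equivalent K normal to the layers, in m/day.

0.0300

Flow is perpendicular to layering, so the layers act in series and the equivalent K is the thickness-weighted harmonic mean.
Total thickness L = 10.6 + 13.8 + 9.71 = 34.11 m.
Σ(b_i/K_i) = 10.6/0.00947 + 13.8/2.62 + 9.71/0.688 = 1139 d.
K_eq = L / Σ(b_i/K_i) = 34.11 / 1139 = 0.02996 m/day.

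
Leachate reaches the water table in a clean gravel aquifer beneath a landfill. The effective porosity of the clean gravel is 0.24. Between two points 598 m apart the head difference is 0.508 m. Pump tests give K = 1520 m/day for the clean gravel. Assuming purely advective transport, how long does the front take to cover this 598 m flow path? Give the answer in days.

111

Hydraulic gradient i = Δh / L = 0.508 / 598 = 0.0008495.
Darcy flux q = K · i = 1520 × 0.0008495 = 1.291 m/day.
Seepage velocity v = q / n_e = 1.291 / 0.24 = 5.380 m/day.
Travel time t = L / v = 598 / 5.380 = 111.1 days.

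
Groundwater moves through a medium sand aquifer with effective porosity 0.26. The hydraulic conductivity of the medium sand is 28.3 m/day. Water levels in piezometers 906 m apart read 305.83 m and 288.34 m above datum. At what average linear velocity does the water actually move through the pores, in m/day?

Hydraulic gradient i = (305.83 − 288.34) / 906 = 17.49 / 906 = 0.01930.
Darcy flux q = K · i = 28.30 × 0.01930 = 0.5463 m/day.
Seepage velocity v = q / n_e = 0.5463 / 0.26 = 2.101 m/day.

2.10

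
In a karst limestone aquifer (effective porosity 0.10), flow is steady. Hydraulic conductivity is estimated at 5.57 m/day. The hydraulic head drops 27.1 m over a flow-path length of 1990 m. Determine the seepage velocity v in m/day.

0.759

Hydraulic gradient i = Δh / L = 27.1 / 1990 = 0.01362.
Darcy flux q = K · i = 5.570 × 0.01362 = 0.07585 m/day.
Seepage velocity v = q / n_e = 0.07585 / 0.10 = 0.7585 m/day.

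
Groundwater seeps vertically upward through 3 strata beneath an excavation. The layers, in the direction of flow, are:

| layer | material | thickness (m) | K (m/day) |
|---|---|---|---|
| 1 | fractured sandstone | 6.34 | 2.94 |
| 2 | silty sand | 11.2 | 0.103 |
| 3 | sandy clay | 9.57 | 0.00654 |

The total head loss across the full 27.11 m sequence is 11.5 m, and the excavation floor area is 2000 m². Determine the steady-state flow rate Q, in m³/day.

14.6

Flow is perpendicular to layering, so the layers act in series and the equivalent K is the thickness-weighted harmonic mean.
Total thickness L = 6.34 + 11.2 + 9.57 = 27.11 m.
Σ(b_i/K_i) = 6.34/2.94 + 11.2/0.103 + 9.57/0.00654 = 1574 d.
K_eq = L / Σ(b_i/K_i) = 27.11 / 1574 = 0.01722 m/day.
Q = K_eq · A · (Δh/L) = 0.01722 × 2000 × (11.5/27.11) = 14.61 m³/day.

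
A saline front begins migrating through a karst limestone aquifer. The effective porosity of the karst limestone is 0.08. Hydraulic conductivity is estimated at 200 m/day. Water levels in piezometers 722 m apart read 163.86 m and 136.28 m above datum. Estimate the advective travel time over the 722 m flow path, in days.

7.56

Hydraulic gradient i = (163.86 − 136.28) / 722 = 27.58 / 722 = 0.03820.
Darcy flux q = K · i = 200.0 × 0.03820 = 7.640 m/day.
Seepage velocity v = q / n_e = 7.640 / 0.08 = 95.50 m/day.
Travel time t = L / v = 722 / 95.50 = 7.560 days.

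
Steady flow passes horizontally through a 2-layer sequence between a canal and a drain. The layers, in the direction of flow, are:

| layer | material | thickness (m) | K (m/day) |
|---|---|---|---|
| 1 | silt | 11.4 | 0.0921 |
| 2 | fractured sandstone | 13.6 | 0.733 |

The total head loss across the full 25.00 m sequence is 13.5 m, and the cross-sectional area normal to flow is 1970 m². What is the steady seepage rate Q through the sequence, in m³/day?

Flow is perpendicular to layering, so the layers act in series and the equivalent K is the thickness-weighted harmonic mean.
Total thickness L = 11.4 + 13.6 = 25.00 m.
Σ(b_i/K_i) = 11.4/0.0921 + 13.6/0.733 = 142.3 d.
K_eq = L / Σ(b_i/K_i) = 25.00 / 142.3 = 0.1756 m/day.
Q = K_eq · A · (Δh/L) = 0.1756 × 1970 × (13.5/25.00) = 186.9 m³/day.

187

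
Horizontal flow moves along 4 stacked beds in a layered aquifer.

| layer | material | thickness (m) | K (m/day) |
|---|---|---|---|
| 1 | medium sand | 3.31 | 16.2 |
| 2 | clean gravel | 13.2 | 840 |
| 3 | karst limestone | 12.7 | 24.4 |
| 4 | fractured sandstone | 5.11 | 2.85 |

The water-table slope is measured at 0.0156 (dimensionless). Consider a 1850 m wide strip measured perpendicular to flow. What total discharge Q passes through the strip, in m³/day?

331000

Flow is parallel to layering, so each bed carries its own Darcy discharge and the transmissivities add.
Σ(K_i·b_i) = 16.2×3.31 + 840×13.2 + 24.4×12.7 + 2.85×5.11 = 11466 m²/day.
Hydraulic gradient i = 0.0156.
Q = Σ(K_i·b_i) · W · i = 11466 × 1850 × 0.01560 = 3.309e+05 m³/day.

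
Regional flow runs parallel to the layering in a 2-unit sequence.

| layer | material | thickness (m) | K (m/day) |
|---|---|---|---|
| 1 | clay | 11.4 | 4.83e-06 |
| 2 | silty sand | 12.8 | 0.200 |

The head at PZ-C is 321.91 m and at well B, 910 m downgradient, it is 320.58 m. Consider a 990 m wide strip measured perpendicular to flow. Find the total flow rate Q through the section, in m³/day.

3.70

Flow is parallel to layering, so each bed carries its own Darcy discharge and the transmissivities add.
Σ(K_i·b_i) = 4.83e-06×11.4 + 0.200×12.8 = 2.560 m²/day.
Hydraulic gradient i = (321.91 − 320.58) / 910 = 1.33 / 910 = 0.001462.
Q = Σ(K_i·b_i) · W · i = 2.560 × 990 × 0.001462 = 3.704 m³/day.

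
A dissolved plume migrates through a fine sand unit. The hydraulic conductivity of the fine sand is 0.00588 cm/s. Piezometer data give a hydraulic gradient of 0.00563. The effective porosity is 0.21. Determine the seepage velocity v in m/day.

Convert K: 0.00588 cm/s × 864 = 5.080 m/day.
Hydraulic gradient i = 0.00563.
Darcy flux q = K · i = 5.080 × 0.005630 = 0.02860 m/day.
Seepage velocity v = q / n_e = 0.02860 / 0.21 = 0.1362 m/day.

0.136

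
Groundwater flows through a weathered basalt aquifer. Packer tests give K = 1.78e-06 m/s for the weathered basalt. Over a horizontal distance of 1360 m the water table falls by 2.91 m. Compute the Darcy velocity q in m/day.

Convert K: 1.78e-06 m/s × 86400 = 0.1538 m/day.
Hydraulic gradient i = Δh / L = 2.91 / 1360 = 0.002140.
Specific discharge q = K · i = 0.1538 × 0.002140 = 0.0003291 m/day.

0.000329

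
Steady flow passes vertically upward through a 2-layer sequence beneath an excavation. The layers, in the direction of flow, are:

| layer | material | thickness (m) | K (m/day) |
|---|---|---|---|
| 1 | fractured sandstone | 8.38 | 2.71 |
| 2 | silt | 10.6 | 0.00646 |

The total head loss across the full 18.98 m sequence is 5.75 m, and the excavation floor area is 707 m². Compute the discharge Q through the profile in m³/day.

2.47

Flow is perpendicular to layering, so the layers act in series and the equivalent K is the thickness-weighted harmonic mean.
Total thickness L = 8.38 + 10.6 = 18.98 m.
Σ(b_i/K_i) = 8.38/2.71 + 10.6/0.00646 = 1644 d.
K_eq = L / Σ(b_i/K_i) = 18.98 / 1644 = 0.01155 m/day.
Q = K_eq · A · (Δh/L) = 0.01155 × 707 × (5.75/18.98) = 2.473 m³/day.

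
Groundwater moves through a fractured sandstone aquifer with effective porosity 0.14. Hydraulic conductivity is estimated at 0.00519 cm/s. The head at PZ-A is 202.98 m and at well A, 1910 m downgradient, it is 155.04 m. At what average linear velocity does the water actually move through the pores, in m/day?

0.804

Convert K: 0.00519 cm/s × 864 = 4.484 m/day.
Hydraulic gradient i = (202.98 − 155.04) / 1910 = 47.94 / 1910 = 0.02510.
Darcy flux q = K · i = 4.484 × 0.02510 = 0.1126 m/day.
Seepage velocity v = q / n_e = 0.1126 / 0.14 = 0.8039 m/day.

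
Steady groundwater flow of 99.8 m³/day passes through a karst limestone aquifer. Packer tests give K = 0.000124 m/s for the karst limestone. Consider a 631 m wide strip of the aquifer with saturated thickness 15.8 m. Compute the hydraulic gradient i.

0.000934

Convert K: 0.000124 m/s × 86400 = 10.71 m/day.
Cross-sectional area A = 631 × 15.8 = 9970 m².
From Q = K·A·i, i = Q / (K·A) = 99.8 / (10.71 × 9970) = 0.0009343.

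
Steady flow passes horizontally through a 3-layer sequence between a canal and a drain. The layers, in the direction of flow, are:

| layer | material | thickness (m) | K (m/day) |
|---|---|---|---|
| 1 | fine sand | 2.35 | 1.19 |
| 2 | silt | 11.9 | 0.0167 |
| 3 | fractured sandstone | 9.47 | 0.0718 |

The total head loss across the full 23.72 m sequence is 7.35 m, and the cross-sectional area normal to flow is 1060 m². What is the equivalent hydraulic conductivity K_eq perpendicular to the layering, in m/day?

Flow is perpendicular to layering, so the layers act in series and the equivalent K is the thickness-weighted harmonic mean.
Total thickness L = 2.35 + 11.9 + 9.47 = 23.72 m.
Σ(b_i/K_i) = 2.35/1.19 + 11.9/0.0167 + 9.47/0.0718 = 846.4 d.
K_eq = L / Σ(b_i/K_i) = 23.72 / 846.4 = 0.02802 m/day.

0.0280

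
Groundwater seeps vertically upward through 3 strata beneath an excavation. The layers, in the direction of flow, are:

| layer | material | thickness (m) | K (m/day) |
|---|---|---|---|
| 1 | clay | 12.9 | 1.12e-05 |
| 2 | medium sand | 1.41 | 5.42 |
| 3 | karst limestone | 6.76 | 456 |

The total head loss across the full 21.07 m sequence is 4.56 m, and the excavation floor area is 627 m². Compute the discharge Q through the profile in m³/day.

Flow is perpendicular to layering, so the layers act in series and the equivalent K is the thickness-weighted harmonic mean.
Total thickness L = 12.9 + 1.41 + 6.76 = 21.07 m.
Σ(b_i/K_i) = 12.9/1.12e-05 + 1.41/5.42 + 6.76/456 = 1.152e+06 d.
K_eq = L / Σ(b_i/K_i) = 21.07 / 1.152e+06 = 1.829e-05 m/day.
Q = K_eq · A · (Δh/L) = 1.829e-05 × 627 × (4.56/21.07) = 0.002482 m³/day.

0.00248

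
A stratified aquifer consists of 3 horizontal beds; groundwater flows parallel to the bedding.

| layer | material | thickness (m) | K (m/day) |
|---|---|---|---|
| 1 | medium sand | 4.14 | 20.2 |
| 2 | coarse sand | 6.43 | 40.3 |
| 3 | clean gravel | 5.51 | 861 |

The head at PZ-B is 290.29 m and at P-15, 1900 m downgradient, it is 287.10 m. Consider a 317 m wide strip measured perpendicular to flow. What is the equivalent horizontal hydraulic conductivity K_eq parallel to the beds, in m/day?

Flow is parallel to layering, so each bed carries its own Darcy discharge and the transmissivities add.
Σ(K_i·b_i) = 20.2×4.14 + 40.3×6.43 + 861×5.51 = 5087 m²/day.
Total thickness b = 16.08 m, so K_eq = Σ(K_i·b_i)/b = 316.3 m/day.

316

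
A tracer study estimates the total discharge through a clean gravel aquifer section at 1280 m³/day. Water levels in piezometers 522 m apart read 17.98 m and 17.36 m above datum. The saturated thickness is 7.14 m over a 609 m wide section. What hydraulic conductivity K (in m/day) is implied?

Cross-sectional area A = 609 × 7.14 = 4348 m².
Hydraulic gradient i = (17.98 − 17.36) / 522 = 0.62 / 522 = 0.001188.
From Q = K·A·i, K = Q / (A·i) = 1280 / (4348 × 0.001188) = 247.8 m/day.

248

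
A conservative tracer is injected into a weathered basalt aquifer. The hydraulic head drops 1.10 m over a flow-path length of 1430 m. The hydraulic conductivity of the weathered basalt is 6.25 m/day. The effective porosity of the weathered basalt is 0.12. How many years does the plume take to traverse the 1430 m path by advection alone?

Hydraulic gradient i = Δh / L = 1.10 / 1430 = 0.0007692.
Darcy flux q = K · i = 6.250 × 0.0007692 = 0.004808 m/day.
Seepage velocity v = q / n_e = 0.004808 / 0.12 = 0.04006 m/day.
Travel time t = L / v = 1430 / 0.04006 = 35693 days = 97.72 years.

97.7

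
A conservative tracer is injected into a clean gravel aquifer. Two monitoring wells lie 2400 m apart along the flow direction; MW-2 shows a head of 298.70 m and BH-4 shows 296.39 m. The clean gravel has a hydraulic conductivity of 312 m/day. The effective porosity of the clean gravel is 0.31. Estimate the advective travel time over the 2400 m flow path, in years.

6.78

Hydraulic gradient i = (298.70 − 296.39) / 2400 = 2.31 / 2400 = 0.0009625.
Darcy flux q = K · i = 312.0 × 0.0009625 = 0.3003 m/day.
Seepage velocity v = q / n_e = 0.3003 / 0.31 = 0.9687 m/day.
Travel time t = L / v = 2400 / 0.9687 = 2478 days = 6.783 years.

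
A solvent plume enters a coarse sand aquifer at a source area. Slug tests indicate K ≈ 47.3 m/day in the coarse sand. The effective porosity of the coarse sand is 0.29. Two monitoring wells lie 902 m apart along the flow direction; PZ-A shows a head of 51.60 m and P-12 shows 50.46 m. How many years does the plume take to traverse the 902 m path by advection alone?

Hydraulic gradient i = (51.60 − 50.46) / 902 = 1.14 / 902 = 0.001264.
Darcy flux q = K · i = 47.30 × 0.001264 = 0.05978 m/day.
Seepage velocity v = q / n_e = 0.05978 / 0.29 = 0.2061 m/day.
Travel time t = L / v = 902 / 0.2061 = 4376 days = 11.98 years.

12.0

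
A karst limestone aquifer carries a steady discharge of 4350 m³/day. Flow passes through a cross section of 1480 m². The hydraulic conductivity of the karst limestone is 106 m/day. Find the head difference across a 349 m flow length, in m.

From Q = K·A·i, i = Q / (K·A) = 4350 / (106.0 × 1480) = 0.02773.
Head loss Δh = i · L = 0.02773 × 349 = 9.677 m.

9.68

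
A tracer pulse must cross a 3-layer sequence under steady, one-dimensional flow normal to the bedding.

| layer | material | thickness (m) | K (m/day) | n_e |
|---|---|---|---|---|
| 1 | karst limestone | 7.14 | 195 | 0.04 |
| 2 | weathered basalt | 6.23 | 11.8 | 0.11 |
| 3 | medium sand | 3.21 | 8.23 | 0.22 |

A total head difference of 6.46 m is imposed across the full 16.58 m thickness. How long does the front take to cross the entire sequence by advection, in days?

With flow normal to the layers, continuity requires the same specific discharge q through every layer.
Σ(b_i/K_i) = 7.14/195 + 6.23/11.8 + 3.21/8.23 = 0.9546 d.
q = Δh / Σ(b_i/K_i) = 6.46 / 0.9546 = 6.767 m/day.
In each layer the seepage velocity is v_i = q/n_i, so the layer transit time is t_i = b_i·n_i / q:
  layer 1 (karst limestone): t_1 = 7.14 × 0.04 / 6.767 = 0.04220 d
  layer 2 (weathered basalt): t_2 = 6.23 × 0.11 / 6.767 = 0.1013 d
  layer 3 (medium sand): t_3 = 3.21 × 0.22 / 6.767 = 0.1044 d
Total t = Σ t_i = 0.2478 days.

0.248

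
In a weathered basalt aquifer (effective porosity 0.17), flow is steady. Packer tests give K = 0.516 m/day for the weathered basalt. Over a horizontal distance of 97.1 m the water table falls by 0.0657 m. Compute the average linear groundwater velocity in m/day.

Hydraulic gradient i = Δh / L = 0.0657 / 97.1 = 0.0006766.
Darcy flux q = K · i = 0.5160 × 0.0006766 = 0.0003491 m/day.
Seepage velocity v = q / n_e = 0.0003491 / 0.17 = 0.002054 m/day.

0.00205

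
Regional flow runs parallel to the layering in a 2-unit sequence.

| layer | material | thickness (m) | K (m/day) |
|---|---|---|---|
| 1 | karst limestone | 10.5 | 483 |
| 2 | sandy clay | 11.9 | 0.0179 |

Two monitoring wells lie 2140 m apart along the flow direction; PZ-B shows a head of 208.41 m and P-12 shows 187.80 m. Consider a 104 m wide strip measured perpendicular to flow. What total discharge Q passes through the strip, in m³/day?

Flow is parallel to layering, so each bed carries its own Darcy discharge and the transmissivities add.
Σ(K_i·b_i) = 483×10.5 + 0.0179×11.9 = 5072 m²/day.
Hydraulic gradient i = (208.41 − 187.80) / 2140 = 20.61 / 2140 = 0.009631.
Q = Σ(K_i·b_i) · W · i = 5072 × 104 × 0.009631 = 5080 m³/day.

5080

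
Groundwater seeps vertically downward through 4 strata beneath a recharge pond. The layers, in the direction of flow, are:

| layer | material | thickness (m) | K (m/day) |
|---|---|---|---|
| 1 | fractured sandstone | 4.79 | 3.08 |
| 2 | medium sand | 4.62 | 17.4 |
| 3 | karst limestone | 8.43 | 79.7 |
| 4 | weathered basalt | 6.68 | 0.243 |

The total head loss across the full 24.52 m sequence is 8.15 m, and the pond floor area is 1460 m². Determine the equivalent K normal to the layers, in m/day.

0.834

Flow is perpendicular to layering, so the layers act in series and the equivalent K is the thickness-weighted harmonic mean.
Total thickness L = 4.79 + 4.62 + 8.43 + 6.68 = 24.52 m.
Σ(b_i/K_i) = 4.79/3.08 + 4.62/17.4 + 8.43/79.7 + 6.68/0.243 = 29.42 d.
K_eq = L / Σ(b_i/K_i) = 24.52 / 29.42 = 0.8336 m/day.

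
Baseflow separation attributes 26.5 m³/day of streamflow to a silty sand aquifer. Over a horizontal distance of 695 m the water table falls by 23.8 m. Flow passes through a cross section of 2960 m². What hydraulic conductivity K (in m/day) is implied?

0.261

Hydraulic gradient i = Δh / L = 23.8 / 695 = 0.03424.
From Q = K·A·i, K = Q / (A·i) = 26.5 / (2960 × 0.03424) = 0.2614 m/day.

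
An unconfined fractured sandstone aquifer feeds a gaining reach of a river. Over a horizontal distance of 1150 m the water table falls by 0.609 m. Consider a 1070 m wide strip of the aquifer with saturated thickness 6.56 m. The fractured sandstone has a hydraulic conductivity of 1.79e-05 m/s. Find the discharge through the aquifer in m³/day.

5.75

Convert K: 1.79e-05 m/s × 86400 = 1.547 m/day.
Cross-sectional area A = 1070 × 6.56 = 7019 m².
Hydraulic gradient i = Δh / L = 0.609 / 1150 = 0.0005296.
Darcy's law: Q = K · A · i = 1.547 × 7019 × 0.0005296 = 5.749 m³/day.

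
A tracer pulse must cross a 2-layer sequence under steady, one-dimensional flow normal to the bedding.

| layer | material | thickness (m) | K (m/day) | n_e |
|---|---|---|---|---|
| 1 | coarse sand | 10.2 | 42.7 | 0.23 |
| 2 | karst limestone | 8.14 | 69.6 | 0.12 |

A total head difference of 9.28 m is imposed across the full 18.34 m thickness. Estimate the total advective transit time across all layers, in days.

With flow normal to the layers, continuity requires the same specific discharge q through every layer.
Σ(b_i/K_i) = 10.2/42.7 + 8.14/69.6 = 0.3558 d.
q = Δh / Σ(b_i/K_i) = 9.28 / 0.3558 = 26.08 m/day.
In each layer the seepage velocity is v_i = q/n_i, so the layer transit time is t_i = b_i·n_i / q:
  layer 1 (coarse sand): t_1 = 10.2 × 0.23 / 26.08 = 0.08995 d
  layer 2 (karst limestone): t_2 = 8.14 × 0.12 / 26.08 = 0.03745 d
Total t = Σ t_i = 0.1274 days.

0.127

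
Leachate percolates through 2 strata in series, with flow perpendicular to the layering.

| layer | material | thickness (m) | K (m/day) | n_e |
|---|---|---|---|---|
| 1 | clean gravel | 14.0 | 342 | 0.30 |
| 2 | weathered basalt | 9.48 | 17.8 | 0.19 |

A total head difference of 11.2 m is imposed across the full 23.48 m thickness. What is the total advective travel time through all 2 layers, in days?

With flow normal to the layers, continuity requires the same specific discharge q through every layer.
Σ(b_i/K_i) = 14.0/342 + 9.48/17.8 = 0.5735 d.
q = Δh / Σ(b_i/K_i) = 11.2 / 0.5735 = 19.53 m/day.
In each layer the seepage velocity is v_i = q/n_i, so the layer transit time is t_i = b_i·n_i / q:
  layer 1 (clean gravel): t_1 = 14.0 × 0.30 / 19.53 = 0.2151 d
  layer 2 (weathered basalt): t_2 = 9.48 × 0.19 / 19.53 = 0.09223 d
Total t = Σ t_i = 0.3073 days.

0.307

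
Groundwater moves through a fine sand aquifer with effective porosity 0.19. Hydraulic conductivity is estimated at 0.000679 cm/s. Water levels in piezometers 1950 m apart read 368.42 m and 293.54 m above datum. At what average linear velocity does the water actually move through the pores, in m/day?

0.119

Convert K: 0.000679 cm/s × 864 = 0.5867 m/day.
Hydraulic gradient i = (368.42 − 293.54) / 1950 = 74.88 / 1950 = 0.03840.
Darcy flux q = K · i = 0.5867 × 0.03840 = 0.02253 m/day.
Seepage velocity v = q / n_e = 0.02253 / 0.19 = 0.1186 m/day.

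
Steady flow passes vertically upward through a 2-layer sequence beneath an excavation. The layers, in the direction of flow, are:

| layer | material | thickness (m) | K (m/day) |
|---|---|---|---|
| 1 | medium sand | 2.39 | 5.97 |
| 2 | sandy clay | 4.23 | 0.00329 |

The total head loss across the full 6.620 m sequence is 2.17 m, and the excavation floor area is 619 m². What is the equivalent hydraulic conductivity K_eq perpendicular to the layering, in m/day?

0.00515

Flow is perpendicular to layering, so the layers act in series and the equivalent K is the thickness-weighted harmonic mean.
Total thickness L = 2.39 + 4.23 = 6.620 m.
Σ(b_i/K_i) = 2.39/5.97 + 4.23/0.00329 = 1286 d.
K_eq = L / Σ(b_i/K_i) = 6.620 / 1286 = 0.005147 m/day.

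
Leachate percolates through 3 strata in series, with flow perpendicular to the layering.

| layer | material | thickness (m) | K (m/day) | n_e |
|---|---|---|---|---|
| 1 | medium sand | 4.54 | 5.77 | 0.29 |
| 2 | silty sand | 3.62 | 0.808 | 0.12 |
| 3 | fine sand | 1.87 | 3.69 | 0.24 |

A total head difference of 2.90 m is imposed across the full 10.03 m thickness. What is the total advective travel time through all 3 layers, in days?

With flow normal to the layers, continuity requires the same specific discharge q through every layer.
Σ(b_i/K_i) = 4.54/5.77 + 3.62/0.808 + 1.87/3.69 = 5.774 d.
q = Δh / Σ(b_i/K_i) = 2.90 / 5.774 = 0.5023 m/day.
In each layer the seepage velocity is v_i = q/n_i, so the layer transit time is t_i = b_i·n_i / q:
  layer 1 (medium sand): t_1 = 4.54 × 0.29 / 0.5023 = 2.621 d
  layer 2 (silty sand): t_2 = 3.62 × 0.12 / 0.5023 = 0.8649 d
  layer 3 (fine sand): t_3 = 1.87 × 0.24 / 0.5023 = 0.8935 d
Total t = Σ t_i = 4.380 days.

4.38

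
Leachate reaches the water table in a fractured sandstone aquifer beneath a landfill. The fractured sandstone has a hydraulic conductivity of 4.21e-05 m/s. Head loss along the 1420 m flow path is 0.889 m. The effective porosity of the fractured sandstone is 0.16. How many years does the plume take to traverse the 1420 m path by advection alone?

Convert K: 4.21e-05 m/s × 86400 = 3.637 m/day.
Hydraulic gradient i = Δh / L = 0.889 / 1420 = 0.0006261.
Darcy flux q = K · i = 3.637 × 0.0006261 = 0.002277 m/day.
Seepage velocity v = q / n_e = 0.002277 / 0.16 = 0.01423 m/day.
Travel time t = L / v = 1420 / 0.01423 = 99770 days = 273.2 years.

273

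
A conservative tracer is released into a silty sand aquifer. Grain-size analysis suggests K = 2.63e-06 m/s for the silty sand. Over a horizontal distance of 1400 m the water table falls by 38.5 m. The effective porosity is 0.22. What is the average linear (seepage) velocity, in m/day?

Convert K: 2.63e-06 m/s × 86400 = 0.2272 m/day.
Hydraulic gradient i = Δh / L = 38.5 / 1400 = 0.02750.
Darcy flux q = K · i = 0.2272 × 0.02750 = 0.006249 m/day.
Seepage velocity v = q / n_e = 0.006249 / 0.22 = 0.02840 m/day.

0.0284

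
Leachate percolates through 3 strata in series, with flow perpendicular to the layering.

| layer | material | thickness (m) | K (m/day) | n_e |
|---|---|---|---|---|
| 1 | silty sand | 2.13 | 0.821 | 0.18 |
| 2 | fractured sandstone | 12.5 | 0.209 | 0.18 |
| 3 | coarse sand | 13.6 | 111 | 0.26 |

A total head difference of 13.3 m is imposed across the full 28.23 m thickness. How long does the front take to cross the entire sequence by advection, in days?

29.0

With flow normal to the layers, continuity requires the same specific discharge q through every layer.
Σ(b_i/K_i) = 2.13/0.821 + 12.5/0.209 + 13.6/111 = 62.53 d.
q = Δh / Σ(b_i/K_i) = 13.3 / 62.53 = 0.2127 m/day.
In each layer the seepage velocity is v_i = q/n_i, so the layer transit time is t_i = b_i·n_i / q:
  layer 1 (silty sand): t_1 = 2.13 × 0.18 / 0.2127 = 1.802 d
  layer 2 (fractured sandstone): t_2 = 12.5 × 0.18 / 0.2127 = 10.58 d
  layer 3 (coarse sand): t_3 = 13.6 × 0.26 / 0.2127 = 16.62 d
Total t = Σ t_i = 29.00 days.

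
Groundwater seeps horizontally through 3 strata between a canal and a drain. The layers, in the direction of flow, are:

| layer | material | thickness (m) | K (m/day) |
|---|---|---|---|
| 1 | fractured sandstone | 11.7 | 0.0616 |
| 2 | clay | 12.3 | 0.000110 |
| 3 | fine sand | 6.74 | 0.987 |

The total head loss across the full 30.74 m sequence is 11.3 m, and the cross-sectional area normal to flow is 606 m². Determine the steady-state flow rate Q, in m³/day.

0.0611

Flow is perpendicular to layering, so the layers act in series and the equivalent K is the thickness-weighted harmonic mean.
Total thickness L = 11.7 + 12.3 + 6.74 = 30.74 m.
Σ(b_i/K_i) = 11.7/0.0616 + 12.3/0.000110 + 6.74/0.987 = 1.120e+05 d.
K_eq = L / Σ(b_i/K_i) = 30.74 / 1.120e+05 = 0.0002744 m/day.
Q = K_eq · A · (Δh/L) = 0.0002744 × 606 × (11.3/30.74) = 0.06113 m³/day.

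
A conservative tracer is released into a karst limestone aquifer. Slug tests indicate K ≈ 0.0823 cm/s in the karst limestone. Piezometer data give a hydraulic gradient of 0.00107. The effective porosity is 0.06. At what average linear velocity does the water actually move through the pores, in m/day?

1.27

Convert K: 0.0823 cm/s × 864 = 71.11 m/day.
Hydraulic gradient i = 0.00107.
Darcy flux q = K · i = 71.11 × 0.001070 = 0.07608 m/day.
Seepage velocity v = q / n_e = 0.07608 / 0.06 = 1.268 m/day.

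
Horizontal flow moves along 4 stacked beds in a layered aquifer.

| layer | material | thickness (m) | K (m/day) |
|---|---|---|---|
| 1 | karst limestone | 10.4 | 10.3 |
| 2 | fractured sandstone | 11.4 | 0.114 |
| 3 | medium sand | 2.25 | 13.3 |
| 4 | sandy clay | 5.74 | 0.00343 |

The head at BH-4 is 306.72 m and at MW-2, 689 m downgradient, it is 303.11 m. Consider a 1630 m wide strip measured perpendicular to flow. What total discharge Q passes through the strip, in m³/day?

Flow is parallel to layering, so each bed carries its own Darcy discharge and the transmissivities add.
Σ(K_i·b_i) = 10.3×10.4 + 0.114×11.4 + 13.3×2.25 + 0.00343×5.74 = 138.4 m²/day.
Hydraulic gradient i = (306.72 − 303.11) / 689 = 3.61 / 689 = 0.005239.
Q = Σ(K_i·b_i) · W · i = 138.4 × 1630 × 0.005239 = 1182 m³/day.

1180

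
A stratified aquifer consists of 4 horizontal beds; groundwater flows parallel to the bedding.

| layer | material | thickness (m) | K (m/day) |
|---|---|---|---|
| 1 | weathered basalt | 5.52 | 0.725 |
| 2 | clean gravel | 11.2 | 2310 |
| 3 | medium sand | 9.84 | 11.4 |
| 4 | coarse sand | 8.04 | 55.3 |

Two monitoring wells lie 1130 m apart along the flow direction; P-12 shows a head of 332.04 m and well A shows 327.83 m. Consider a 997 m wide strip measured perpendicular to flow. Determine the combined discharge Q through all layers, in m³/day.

Flow is parallel to layering, so each bed carries its own Darcy discharge and the transmissivities add.
Σ(K_i·b_i) = 0.725×5.52 + 2310×11.2 + 11.4×9.84 + 55.3×8.04 = 26433 m²/day.
Hydraulic gradient i = (332.04 − 327.83) / 1130 = 4.21 / 1130 = 0.003726.
Q = Σ(K_i·b_i) · W · i = 26433 × 997 × 0.003726 = 98184 m³/day.

98200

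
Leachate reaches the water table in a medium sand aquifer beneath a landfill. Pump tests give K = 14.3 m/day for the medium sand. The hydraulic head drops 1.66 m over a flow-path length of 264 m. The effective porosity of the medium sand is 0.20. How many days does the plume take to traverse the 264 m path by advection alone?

587

Hydraulic gradient i = Δh / L = 1.66 / 264 = 0.006288.
Darcy flux q = K · i = 14.30 × 0.006288 = 0.08992 m/day.
Seepage velocity v = q / n_e = 0.08992 / 0.20 = 0.4496 m/day.
Travel time t = L / v = 264 / 0.4496 = 587.2 days.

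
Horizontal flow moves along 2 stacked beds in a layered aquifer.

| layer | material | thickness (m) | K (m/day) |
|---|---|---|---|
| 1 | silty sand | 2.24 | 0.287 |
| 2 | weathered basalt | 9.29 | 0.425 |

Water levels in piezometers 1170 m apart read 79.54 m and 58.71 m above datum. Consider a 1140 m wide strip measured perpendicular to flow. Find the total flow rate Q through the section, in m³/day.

93.2

Flow is parallel to layering, so each bed carries its own Darcy discharge and the transmissivities add.
Σ(K_i·b_i) = 0.287×2.24 + 0.425×9.29 = 4.591 m²/day.
Hydraulic gradient i = (79.54 − 58.71) / 1170 = 20.83 / 1170 = 0.01780.
Q = Σ(K_i·b_i) · W · i = 4.591 × 1140 × 0.01780 = 93.18 m³/day.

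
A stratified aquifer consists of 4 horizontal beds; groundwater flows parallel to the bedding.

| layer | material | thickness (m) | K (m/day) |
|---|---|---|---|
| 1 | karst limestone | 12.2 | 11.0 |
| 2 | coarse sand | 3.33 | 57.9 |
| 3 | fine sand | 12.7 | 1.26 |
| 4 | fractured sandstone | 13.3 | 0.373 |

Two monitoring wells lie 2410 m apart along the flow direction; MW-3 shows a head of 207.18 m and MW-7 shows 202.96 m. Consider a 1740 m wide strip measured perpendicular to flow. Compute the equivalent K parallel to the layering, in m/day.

Flow is parallel to layering, so each bed carries its own Darcy discharge and the transmissivities add.
Σ(K_i·b_i) = 11.0×12.2 + 57.9×3.33 + 1.26×12.7 + 0.373×13.3 = 348.0 m²/day.
Total thickness b = 41.53 m, so K_eq = Σ(K_i·b_i)/b = 8.379 m/day.

8.38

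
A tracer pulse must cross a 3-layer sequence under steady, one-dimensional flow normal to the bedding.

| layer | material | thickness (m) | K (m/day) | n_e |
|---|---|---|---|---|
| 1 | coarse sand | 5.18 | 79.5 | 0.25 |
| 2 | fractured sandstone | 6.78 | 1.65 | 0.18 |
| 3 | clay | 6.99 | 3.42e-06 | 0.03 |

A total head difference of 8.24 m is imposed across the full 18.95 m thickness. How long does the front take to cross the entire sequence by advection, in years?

1850

With flow normal to the layers, continuity requires the same specific discharge q through every layer.
Σ(b_i/K_i) = 5.18/79.5 + 6.78/1.65 + 6.99/3.42e-06 = 2.044e+06 d.
q = Δh / Σ(b_i/K_i) = 8.24 / 2.044e+06 = 4.032e-06 m/day.
In each layer the seepage velocity is v_i = q/n_i, so the layer transit time is t_i = b_i·n_i / q:
  layer 1 (coarse sand): t_1 = 5.18 × 0.25 / 4.032e-06 = 3.212e+05 d
  layer 2 (fractured sandstone): t_2 = 6.78 × 0.18 / 4.032e-06 = 3.027e+05 d
  layer 3 (clay): t_3 = 6.99 × 0.03 / 4.032e-06 = 52014 d
Total t = Σ t_i = 6.759e+05 days = 1851 years.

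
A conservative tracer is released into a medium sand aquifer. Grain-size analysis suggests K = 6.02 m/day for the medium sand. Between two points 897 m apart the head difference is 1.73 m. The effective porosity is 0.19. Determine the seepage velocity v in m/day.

Hydraulic gradient i = Δh / L = 1.73 / 897 = 0.001929.
Darcy flux q = K · i = 6.020 × 0.001929 = 0.01161 m/day.
Seepage velocity v = q / n_e = 0.01161 / 0.19 = 0.06111 m/day.

0.0611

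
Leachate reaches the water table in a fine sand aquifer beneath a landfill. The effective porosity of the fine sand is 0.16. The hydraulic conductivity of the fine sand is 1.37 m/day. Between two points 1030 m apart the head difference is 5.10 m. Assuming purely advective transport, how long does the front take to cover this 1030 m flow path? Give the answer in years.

Hydraulic gradient i = Δh / L = 5.10 / 1030 = 0.004951.
Darcy flux q = K · i = 1.370 × 0.004951 = 0.006783 m/day.
Seepage velocity v = q / n_e = 0.006783 / 0.16 = 0.04240 m/day.
Travel time t = L / v = 1030 / 0.04240 = 24294 days = 66.51 years.

66.5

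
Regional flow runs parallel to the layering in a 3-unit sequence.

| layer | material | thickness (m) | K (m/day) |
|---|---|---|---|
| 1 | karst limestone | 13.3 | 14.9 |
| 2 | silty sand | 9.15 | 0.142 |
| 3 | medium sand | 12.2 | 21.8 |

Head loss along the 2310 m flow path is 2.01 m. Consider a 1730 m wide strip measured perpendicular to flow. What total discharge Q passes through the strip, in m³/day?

701

Flow is parallel to layering, so each bed carries its own Darcy discharge and the transmissivities add.
Σ(K_i·b_i) = 14.9×13.3 + 0.142×9.15 + 21.8×12.2 = 465.4 m²/day.
Hydraulic gradient i = Δh / L = 2.01 / 2310 = 0.0008701.
Q = Σ(K_i·b_i) · W · i = 465.4 × 1730 × 0.0008701 = 700.6 m³/day.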